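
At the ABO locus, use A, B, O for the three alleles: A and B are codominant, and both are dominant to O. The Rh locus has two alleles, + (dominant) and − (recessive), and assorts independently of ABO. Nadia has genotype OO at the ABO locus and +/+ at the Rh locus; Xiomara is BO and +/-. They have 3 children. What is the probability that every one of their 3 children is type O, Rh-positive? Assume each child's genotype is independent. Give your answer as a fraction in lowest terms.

ABO cross OO × BO → 1/2 O, 1/2 B.
Rh cross +/+ × +/- → 1 Rh+; so P(type O, Rh-positive) = 1/2 × 1 = 1/2 per child.
All 3 independent: (1/2)^3 = 1/8.

1/8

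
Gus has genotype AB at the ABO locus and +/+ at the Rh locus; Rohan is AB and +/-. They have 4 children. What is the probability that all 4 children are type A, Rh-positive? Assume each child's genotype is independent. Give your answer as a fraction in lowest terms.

1/256

ABO cross AB × AB → 1/4 A, 1/4 B, 1/2 AB.
Rh cross +/+ × +/- → 1 Rh+; so P(type A, Rh-positive) = 1/4 × 1 = 1/4 per child.
All 4 independent: (1/4)^4 = 1/256.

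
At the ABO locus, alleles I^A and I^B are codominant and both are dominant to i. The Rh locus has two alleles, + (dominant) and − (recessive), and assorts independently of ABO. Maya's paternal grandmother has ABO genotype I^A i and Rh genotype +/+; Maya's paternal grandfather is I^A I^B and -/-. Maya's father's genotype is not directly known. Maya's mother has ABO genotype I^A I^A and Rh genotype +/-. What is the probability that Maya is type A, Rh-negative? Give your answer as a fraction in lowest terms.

Maya's father's ABO genotype from I^A i × I^A I^B: 1/4 I^A I^A, 1/4 I^A I^B, 1/4 I^A i, 1/4 I^B i.
Crossing each possibility with the mother I^A I^A and summing P(type A): 1/4·1 + 1/4·1/2 + 1/4·1 + 1/4·1/2 = 3/4.
Similarly for Rh via the father's Rh distribution: P(Rh-) = 1/4.
Independent loci: 3/4 × 1/4 = 3/16.

3/16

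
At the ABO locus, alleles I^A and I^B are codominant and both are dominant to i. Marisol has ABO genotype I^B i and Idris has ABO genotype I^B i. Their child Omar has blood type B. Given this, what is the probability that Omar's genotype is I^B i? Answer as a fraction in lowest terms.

Cross I^B i × I^B i → 1/4 I^B I^B, 1/2 I^B i, 1/4 i i.
Type-B genotypes among offspring: I^B I^B (1/4), I^B i (1/2); total 3/4.
P(I^B i | type B) = (1/2) / (3/4) = 2/3.

2/3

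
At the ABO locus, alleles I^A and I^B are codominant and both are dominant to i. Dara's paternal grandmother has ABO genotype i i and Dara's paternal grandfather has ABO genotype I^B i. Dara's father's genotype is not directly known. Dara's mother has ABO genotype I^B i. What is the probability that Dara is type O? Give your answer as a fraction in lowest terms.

3/8

Dara's father's ABO genotype from i i × I^B i: 1/2 I^B i, 1/2 i i.
Crossing each possibility with the mother I^B i and summing P(type O): 1/2·1/4 + 1/2·1/2 = 3/8.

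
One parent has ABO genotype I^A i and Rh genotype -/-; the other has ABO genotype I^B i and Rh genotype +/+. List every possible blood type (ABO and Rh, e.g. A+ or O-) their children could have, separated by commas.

Gametes from I^A i × I^B i give offspring ABO genotypes I^A I^B, I^A i, I^B i, i i, i.e. phenotypes O, A, B, AB.
Rh cross -/- × +/+ → phenotypes Rh+.
Combining independently: O+, A+, B+, AB+.

O+, A+, B+, AB+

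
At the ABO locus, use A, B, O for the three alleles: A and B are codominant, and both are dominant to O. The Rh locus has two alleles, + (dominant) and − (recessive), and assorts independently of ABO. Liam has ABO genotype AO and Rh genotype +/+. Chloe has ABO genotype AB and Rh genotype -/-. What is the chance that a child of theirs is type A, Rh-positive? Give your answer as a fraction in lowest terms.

1/2

ABO cross AO × AB → offspring phenotypes: 1/2 A, 1/4 B, 1/4 AB.
Rh cross +/+ × -/- → 1 Rh+.
Independent loci: P(type A, Rh-positive) = 1/2 × 1 = 1/2.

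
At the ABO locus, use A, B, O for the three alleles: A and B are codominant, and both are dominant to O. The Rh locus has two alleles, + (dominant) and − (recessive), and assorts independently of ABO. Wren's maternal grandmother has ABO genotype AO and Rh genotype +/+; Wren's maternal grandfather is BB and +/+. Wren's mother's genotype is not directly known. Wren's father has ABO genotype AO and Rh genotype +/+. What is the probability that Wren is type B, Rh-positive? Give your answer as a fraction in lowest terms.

1/4

Wren's mother's ABO genotype from AO × BB: 1/2 AB, 1/2 BO.
Crossing each possibility with the father AO and summing P(type B): 1/2·1/4 + 1/2·1/4 = 1/4.
Similarly for Rh via the mother's Rh distribution: P(Rh+) = 1.
Independent loci: 1/4 × 1 = 1/4.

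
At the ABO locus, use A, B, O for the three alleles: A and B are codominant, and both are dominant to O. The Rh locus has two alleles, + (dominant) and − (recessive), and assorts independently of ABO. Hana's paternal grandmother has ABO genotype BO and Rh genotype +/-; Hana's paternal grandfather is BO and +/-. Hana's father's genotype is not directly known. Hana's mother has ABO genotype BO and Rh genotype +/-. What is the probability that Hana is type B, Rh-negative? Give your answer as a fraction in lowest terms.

3/16

Hana's father's ABO genotype from BO × BO: 1/4 BB, 1/2 BO, 1/4 OO.
Crossing each possibility with the mother BO and summing P(type B): 1/4·1 + 1/2·3/4 + 1/4·1/2 = 3/4.
Similarly for Rh via the father's Rh distribution: P(Rh-) = 1/4.
Independent loci: 3/4 × 1/4 = 3/16.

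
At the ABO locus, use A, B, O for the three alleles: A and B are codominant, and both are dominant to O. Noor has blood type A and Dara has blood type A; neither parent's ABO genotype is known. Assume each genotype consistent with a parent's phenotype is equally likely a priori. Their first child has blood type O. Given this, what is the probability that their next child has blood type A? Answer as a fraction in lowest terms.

Possible genotypes: Noor ∈ {AA, AO}; Dara ∈ {AA, AO}.
Weight each parental genotype pair by prior × P(type-O child):
  AO × AO: posterior weight 1; P(next child type A) = 3/4.
Weighted sum = 3/4.

3/4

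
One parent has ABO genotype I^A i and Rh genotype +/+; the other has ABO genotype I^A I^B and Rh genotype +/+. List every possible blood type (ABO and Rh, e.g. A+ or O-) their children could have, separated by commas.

Gametes from I^A i × I^A I^B give offspring ABO genotypes I^A I^A, I^A I^B, I^A i, I^B i, i.e. phenotypes A, B, AB.
Rh cross +/+ × +/+ → phenotypes Rh+.
Combining independently: A+, B+, AB+.

A+, B+, AB+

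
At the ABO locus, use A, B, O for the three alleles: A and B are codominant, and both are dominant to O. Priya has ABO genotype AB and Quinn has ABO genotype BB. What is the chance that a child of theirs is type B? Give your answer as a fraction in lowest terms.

1/2

ABO cross AB × BB → offspring phenotypes: 1/2 B, 1/2 AB.
So P(type B) = 1/2.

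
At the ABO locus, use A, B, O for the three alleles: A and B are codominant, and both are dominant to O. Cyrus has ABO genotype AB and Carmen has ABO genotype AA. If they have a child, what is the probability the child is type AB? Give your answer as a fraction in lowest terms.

1/2

ABO cross AB × AA → offspring phenotypes: 1/2 A, 1/2 AB.
So P(type AB) = 1/2.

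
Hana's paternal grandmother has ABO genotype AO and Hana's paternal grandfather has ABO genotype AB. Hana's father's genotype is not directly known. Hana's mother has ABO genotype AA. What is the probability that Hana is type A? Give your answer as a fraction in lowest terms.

Hana's father's ABO genotype from AO × AB: 1/4 AA, 1/4 AB, 1/4 AO, 1/4 BO.
Crossing each possibility with the mother AA and summing P(type A): 1/4·1 + 1/4·1/2 + 1/4·1 + 1/4·1/2 = 3/4.

3/4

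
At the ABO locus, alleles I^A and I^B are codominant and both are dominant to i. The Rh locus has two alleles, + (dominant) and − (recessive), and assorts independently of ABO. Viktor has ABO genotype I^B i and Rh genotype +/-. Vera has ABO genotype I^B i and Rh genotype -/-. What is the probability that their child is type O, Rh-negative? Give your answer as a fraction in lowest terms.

ABO cross I^B i × I^B i → offspring phenotypes: 1/4 O, 3/4 B.
Rh cross +/- × -/- → 1/2 Rh+, 1/2 Rh-.
Independent loci: P(type O, Rh-negative) = 1/4 × 1/2 = 1/8.

1/8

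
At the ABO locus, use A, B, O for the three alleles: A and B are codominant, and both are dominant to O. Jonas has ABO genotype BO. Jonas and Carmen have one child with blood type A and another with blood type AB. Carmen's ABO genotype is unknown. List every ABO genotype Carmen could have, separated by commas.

For each candidate genotype of Carmen, check whether crossing it with BO can produce every observed child phenotype.
  AA → possible child types {A, AB} ✓
  AB → possible child types {A, B, AB} ✓
  AO → possible child types {O, A, B, AB} ✓
  BB → possible child types {B} ✗
  BO → possible child types {O, B} ✗
  OO → possible child types {O, B} ✗

AA, AB, AO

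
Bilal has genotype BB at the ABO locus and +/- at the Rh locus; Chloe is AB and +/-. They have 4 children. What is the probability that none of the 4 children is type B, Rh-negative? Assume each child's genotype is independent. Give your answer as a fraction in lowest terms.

2401/4096

ABO cross BB × AB → 1/2 B, 1/2 AB.
Rh cross +/- × +/- → 3/4 Rh+, 1/4 Rh-; so P(type B, Rh-negative) = 1/2 × 1/4 = 1/8 per child.
P(not type B, Rh-negative) = 7/8 for one child; (7/8)^4 = 2401/4096.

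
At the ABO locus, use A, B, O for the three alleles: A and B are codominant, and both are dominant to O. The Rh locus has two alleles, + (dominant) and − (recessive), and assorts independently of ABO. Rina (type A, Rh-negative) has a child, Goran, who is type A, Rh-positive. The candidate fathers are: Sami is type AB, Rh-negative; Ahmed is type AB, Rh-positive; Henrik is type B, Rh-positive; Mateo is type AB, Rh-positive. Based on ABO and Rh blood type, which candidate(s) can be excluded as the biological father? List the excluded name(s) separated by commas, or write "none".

Sami

A candidate is excluded only if no genotype consistent with his phenotype could produce a type A, Rh-positive child with a type A, Rh-negative mother.
Sami (type AB, Rh-): no genotype consistent with that phenotype can produce a type-A Rh+ child with a type-A mother.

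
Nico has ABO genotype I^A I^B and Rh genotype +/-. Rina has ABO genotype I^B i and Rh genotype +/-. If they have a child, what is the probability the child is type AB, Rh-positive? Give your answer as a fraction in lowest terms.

ABO cross I^A I^B × I^B i → offspring phenotypes: 1/4 A, 1/2 B, 1/4 AB.
Rh cross +/- × +/- → 3/4 Rh+, 1/4 Rh-.
Independent loci: P(type AB, Rh-positive) = 1/4 × 3/4 = 3/16.

3/16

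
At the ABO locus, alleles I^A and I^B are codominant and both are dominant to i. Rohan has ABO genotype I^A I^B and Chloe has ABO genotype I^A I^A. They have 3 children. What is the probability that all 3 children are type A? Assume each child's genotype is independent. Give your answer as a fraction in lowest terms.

1/8

ABO cross I^A I^B × I^A I^A → 1/2 A, 1/2 AB.
So P(type A) = 1/2 per child.
All 3 independent: (1/2)^3 = 1/8.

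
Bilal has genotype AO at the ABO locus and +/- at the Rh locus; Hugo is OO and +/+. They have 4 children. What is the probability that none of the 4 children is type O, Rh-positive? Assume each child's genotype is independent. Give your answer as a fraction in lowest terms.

ABO cross AO × OO → 1/2 O, 1/2 A.
Rh cross +/- × +/+ → 1 Rh+; so P(type O, Rh-positive) = 1/2 × 1 = 1/2 per child.
P(not type O, Rh-positive) = 1/2 for one child; (1/2)^4 = 1/16.

1/16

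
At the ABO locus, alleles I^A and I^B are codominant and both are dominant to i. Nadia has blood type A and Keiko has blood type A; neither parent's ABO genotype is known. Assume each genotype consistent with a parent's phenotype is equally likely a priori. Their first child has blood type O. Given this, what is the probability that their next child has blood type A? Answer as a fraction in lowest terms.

3/4

Possible genotypes: Nadia ∈ {I^A I^A, I^A i}; Keiko ∈ {I^A I^A, I^A i}.
Weight each parental genotype pair by prior × P(type-O child):
  I^A i × I^A i: posterior weight 1; P(next child type A) = 3/4.
Weighted sum = 3/4.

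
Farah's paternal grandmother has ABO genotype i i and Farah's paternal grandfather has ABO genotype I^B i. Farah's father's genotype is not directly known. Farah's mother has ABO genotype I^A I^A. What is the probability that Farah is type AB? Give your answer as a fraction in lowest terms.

Farah's father's ABO genotype from i i × I^B i: 1/2 I^B i, 1/2 i i.
Crossing each possibility with the mother I^A I^A and summing P(type AB): 1/2·1/2 + 1/2·0 = 1/4.

1/4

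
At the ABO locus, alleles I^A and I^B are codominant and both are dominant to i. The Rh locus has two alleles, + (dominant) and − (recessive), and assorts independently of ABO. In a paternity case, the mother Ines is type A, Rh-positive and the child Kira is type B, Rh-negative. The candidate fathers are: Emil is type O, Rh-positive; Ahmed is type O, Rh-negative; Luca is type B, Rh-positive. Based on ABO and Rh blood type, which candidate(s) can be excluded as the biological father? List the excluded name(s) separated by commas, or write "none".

Emil, Ahmed

A candidate is excluded only if no genotype consistent with his phenotype could produce a type B, Rh-negative child with a type A, Rh-positive mother.
Emil (type O, Rh+): no genotype consistent with that phenotype can produce a type-B Rh- child with a type-A mother.
Ahmed (type O, Rh-): no genotype consistent with that phenotype can produce a type-B Rh- child with a type-A mother.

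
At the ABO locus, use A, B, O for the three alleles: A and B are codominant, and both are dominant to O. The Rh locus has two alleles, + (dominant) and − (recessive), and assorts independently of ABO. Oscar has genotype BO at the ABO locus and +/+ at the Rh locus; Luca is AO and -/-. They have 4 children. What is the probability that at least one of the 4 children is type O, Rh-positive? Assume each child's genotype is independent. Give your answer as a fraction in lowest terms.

175/256

ABO cross BO × AO → 1/4 O, 1/4 A, 1/4 B, 1/4 AB.
Rh cross +/+ × -/- → 1 Rh+; so P(type O, Rh-positive) = 1/4 × 1 = 1/4 per child.
P(none) = (3/4)^4 = 81/256; P(at least one) = 1 − 81/256 = 175/256.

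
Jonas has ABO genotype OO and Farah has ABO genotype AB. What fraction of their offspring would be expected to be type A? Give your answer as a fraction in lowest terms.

ABO cross OO × AB → offspring phenotypes: 1/2 A, 1/2 B.
So P(type A) = 1/2.

1/2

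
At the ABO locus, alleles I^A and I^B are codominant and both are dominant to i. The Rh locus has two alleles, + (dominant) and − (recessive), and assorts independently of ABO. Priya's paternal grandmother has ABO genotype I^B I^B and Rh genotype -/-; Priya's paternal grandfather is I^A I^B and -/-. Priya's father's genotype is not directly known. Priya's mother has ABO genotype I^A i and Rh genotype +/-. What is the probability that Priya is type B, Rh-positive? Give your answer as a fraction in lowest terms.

3/16

Priya's father's ABO genotype from I^B I^B × I^A I^B: 1/2 I^A I^B, 1/2 I^B I^B.
Crossing each possibility with the mother I^A i and summing P(type B): 1/2·1/4 + 1/2·1/2 = 3/8.
Similarly for Rh via the father's Rh distribution: P(Rh+) = 1/2.
Independent loci: 3/8 × 1/2 = 3/16.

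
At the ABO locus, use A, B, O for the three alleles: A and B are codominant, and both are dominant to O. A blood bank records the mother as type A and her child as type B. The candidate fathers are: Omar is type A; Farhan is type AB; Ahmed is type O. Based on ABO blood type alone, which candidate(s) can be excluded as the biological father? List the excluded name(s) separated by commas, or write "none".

Omar, Ahmed

A candidate is excluded only if no genotype consistent with his phenotype could produce a type B child with a type A mother.
Omar (type A): no genotype consistent with that phenotype can produce a type-B child with a type-A mother.
Ahmed (type O): no genotype consistent with that phenotype can produce a type-B child with a type-A mother.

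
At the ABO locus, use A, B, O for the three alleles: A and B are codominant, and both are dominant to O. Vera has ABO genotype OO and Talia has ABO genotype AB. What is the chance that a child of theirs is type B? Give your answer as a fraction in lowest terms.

1/2

ABO cross OO × AB → offspring phenotypes: 1/2 A, 1/2 B.
So P(type B) = 1/2.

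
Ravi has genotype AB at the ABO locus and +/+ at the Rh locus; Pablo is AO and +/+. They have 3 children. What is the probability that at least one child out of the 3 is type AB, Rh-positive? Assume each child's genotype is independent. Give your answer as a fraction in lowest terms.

37/64

ABO cross AB × AO → 1/2 A, 1/4 B, 1/4 AB.
Rh cross +/+ × +/+ → 1 Rh+; so P(type AB, Rh-positive) = 1/4 × 1 = 1/4 per child.
P(none) = (3/4)^3 = 27/64; P(at least one) = 1 − 27/64 = 37/64.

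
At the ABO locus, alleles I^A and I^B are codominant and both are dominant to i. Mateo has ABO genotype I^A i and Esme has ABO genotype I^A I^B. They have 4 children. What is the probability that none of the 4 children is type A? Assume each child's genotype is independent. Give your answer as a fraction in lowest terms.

1/16

ABO cross I^A i × I^A I^B → 1/2 A, 1/4 B, 1/4 AB.
So P(type A) = 1/2 per child.
P(not type A) = 1/2 for one child; (1/2)^4 = 1/16.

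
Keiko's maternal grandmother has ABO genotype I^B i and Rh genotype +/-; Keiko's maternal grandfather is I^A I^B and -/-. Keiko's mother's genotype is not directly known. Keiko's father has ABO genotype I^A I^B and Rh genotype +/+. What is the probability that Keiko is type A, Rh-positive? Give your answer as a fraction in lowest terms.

Keiko's mother's ABO genotype from I^B i × I^A I^B: 1/4 I^A I^B, 1/4 I^A i, 1/4 I^B I^B, 1/4 I^B i.
Crossing each possibility with the father I^A I^B and summing P(type A): 1/4·1/4 + 1/4·1/2 + 1/4·0 + 1/4·1/4 = 1/4.
Similarly for Rh via the mother's Rh distribution: P(Rh+) = 1.
Independent loci: 1/4 × 1 = 1/4.

1/4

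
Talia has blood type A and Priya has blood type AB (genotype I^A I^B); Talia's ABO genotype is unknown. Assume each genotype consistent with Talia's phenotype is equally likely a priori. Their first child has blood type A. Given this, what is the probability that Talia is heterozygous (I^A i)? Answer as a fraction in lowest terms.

1/2

Possible genotypes: Talia ∈ {I^A I^A, I^A i}; Priya ∈ {I^A I^B}.
Weight each parental genotype pair by prior × P(type-A child):
  I^A I^A × I^A I^B: posterior weight 1/2.
  I^A i × I^A I^B: posterior weight 1/2.
Sum the posterior weight over pairs where Talia is I^A i: 1/2.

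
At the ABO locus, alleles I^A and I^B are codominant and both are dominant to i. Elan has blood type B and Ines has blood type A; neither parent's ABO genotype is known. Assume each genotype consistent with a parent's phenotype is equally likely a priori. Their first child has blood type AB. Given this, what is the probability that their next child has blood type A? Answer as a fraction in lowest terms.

5/36

Possible genotypes: Elan ∈ {I^B I^B, I^B i}; Ines ∈ {I^A I^A, I^A i}.
Weight each parental genotype pair by prior × P(type-AB child):
  I^B I^B × I^A I^A: posterior weight 4/9; P(next child type A) = 0.
  I^B I^B × I^A i: posterior weight 2/9; P(next child type A) = 0.
  I^B i × I^A I^A: posterior weight 2/9; P(next child type A) = 1/2.
  I^B i × I^A i: posterior weight 1/9; P(next child type A) = 1/4.
Weighted sum = 5/36.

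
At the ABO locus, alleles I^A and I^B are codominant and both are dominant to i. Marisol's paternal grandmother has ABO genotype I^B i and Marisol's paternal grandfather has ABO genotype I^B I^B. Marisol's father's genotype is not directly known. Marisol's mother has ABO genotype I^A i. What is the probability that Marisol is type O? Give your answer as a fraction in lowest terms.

1/8

Marisol's father's ABO genotype from I^B i × I^B I^B: 1/2 I^B I^B, 1/2 I^B i.
Crossing each possibility with the mother I^A i and summing P(type O): 1/2·0 + 1/2·1/4 = 1/8.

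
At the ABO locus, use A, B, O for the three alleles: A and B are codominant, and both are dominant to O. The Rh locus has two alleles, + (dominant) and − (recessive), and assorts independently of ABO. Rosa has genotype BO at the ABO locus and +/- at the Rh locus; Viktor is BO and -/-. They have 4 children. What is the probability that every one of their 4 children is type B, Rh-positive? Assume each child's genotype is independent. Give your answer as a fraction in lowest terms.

81/4096

ABO cross BO × BO → 1/4 O, 3/4 B.
Rh cross +/- × -/- → 1/2 Rh+, 1/2 Rh-; so P(type B, Rh-positive) = 3/4 × 1/2 = 3/8 per child.
All 4 independent: (3/8)^4 = 81/4096.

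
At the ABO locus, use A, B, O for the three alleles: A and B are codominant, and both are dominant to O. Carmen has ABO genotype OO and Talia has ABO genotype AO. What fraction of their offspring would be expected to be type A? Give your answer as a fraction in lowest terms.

1/2

ABO cross OO × AO → offspring phenotypes: 1/2 O, 1/2 A.
So P(type A) = 1/2.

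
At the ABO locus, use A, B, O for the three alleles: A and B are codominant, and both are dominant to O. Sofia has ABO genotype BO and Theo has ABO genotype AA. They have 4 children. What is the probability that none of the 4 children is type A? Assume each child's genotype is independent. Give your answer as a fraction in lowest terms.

1/16

ABO cross BO × AA → 1/2 A, 1/2 AB.
So P(type A) = 1/2 per child.
P(not type A) = 1/2 for one child; (1/2)^4 = 1/16.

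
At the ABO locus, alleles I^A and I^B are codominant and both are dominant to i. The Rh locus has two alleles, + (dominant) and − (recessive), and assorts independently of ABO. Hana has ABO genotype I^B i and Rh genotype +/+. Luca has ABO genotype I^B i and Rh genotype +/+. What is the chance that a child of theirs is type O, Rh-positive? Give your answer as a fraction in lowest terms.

1/4

ABO cross I^B i × I^B i → offspring phenotypes: 1/4 O, 3/4 B.
Rh cross +/+ × +/+ → 1 Rh+.
Independent loci: P(type O, Rh-positive) = 1/4 × 1 = 1/4.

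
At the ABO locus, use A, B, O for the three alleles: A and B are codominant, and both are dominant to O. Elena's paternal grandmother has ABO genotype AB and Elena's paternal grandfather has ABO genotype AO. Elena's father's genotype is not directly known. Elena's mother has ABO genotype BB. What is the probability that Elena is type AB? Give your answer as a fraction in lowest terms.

Elena's father's ABO genotype from AB × AO: 1/4 AA, 1/4 AB, 1/4 AO, 1/4 BO.
Crossing each possibility with the mother BB and summing P(type AB): 1/4·1 + 1/4·1/2 + 1/4·1/2 + 1/4·0 = 1/2.

1/2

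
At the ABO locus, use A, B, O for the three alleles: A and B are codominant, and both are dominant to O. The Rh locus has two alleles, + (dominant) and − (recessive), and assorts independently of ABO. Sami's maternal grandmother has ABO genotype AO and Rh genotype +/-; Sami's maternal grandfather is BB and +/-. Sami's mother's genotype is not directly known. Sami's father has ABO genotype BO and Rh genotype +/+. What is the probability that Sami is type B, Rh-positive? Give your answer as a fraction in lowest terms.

Sami's mother's ABO genotype from AO × BB: 1/2 AB, 1/2 BO.
Crossing each possibility with the father BO and summing P(type B): 1/2·1/2 + 1/2·3/4 = 5/8.
Similarly for Rh via the mother's Rh distribution: P(Rh+) = 1.
Independent loci: 5/8 × 1 = 5/8.

5/8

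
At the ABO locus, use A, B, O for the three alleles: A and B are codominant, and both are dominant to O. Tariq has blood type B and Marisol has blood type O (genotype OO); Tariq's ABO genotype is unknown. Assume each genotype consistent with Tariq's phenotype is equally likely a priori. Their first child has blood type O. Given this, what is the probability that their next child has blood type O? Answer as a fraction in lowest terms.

Possible genotypes: Tariq ∈ {BB, BO}; Marisol ∈ {OO}.
Weight each parental genotype pair by prior × P(type-O child):
  BO × OO: posterior weight 1; P(next child type O) = 1/2.
Weighted sum = 1/2.

1/2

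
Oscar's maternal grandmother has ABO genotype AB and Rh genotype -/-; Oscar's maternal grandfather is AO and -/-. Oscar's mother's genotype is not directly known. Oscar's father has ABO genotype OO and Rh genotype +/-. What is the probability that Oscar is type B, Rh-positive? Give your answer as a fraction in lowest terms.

Oscar's mother's ABO genotype from AB × AO: 1/4 AA, 1/4 AB, 1/4 AO, 1/4 BO.
Crossing each possibility with the father OO and summing P(type B): 1/4·0 + 1/4·1/2 + 1/4·0 + 1/4·1/2 = 1/4.
Similarly for Rh via the mother's Rh distribution: P(Rh+) = 1/2.
Independent loci: 1/4 × 1/2 = 1/8.

1/8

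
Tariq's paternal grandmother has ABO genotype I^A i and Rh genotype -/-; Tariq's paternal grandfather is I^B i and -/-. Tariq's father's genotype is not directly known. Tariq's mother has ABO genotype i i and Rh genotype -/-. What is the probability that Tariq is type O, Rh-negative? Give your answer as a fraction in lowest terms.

1/2

Tariq's father's ABO genotype from I^A i × I^B i: 1/4 I^A I^B, 1/4 I^A i, 1/4 I^B i, 1/4 i i.
Crossing each possibility with the mother i i and summing P(type O): 1/4·0 + 1/4·1/2 + 1/4·1/2 + 1/4·1 = 1/2.
Similarly for Rh via the father's Rh distribution: P(Rh-) = 1.
Independent loci: 1/2 × 1 = 1/2.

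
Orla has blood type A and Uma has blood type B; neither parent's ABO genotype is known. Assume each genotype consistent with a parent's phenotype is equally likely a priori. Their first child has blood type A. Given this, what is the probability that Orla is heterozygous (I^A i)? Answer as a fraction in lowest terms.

1/3

Possible genotypes: Orla ∈ {I^A I^A, I^A i}; Uma ∈ {I^B I^B, I^B i}.
Weight each parental genotype pair by prior × P(type-A child):
  I^A I^A × I^B i: posterior weight 2/3.
  I^A i × I^B i: posterior weight 1/3.
Sum the posterior weight over pairs where Orla is I^A i: 1/3.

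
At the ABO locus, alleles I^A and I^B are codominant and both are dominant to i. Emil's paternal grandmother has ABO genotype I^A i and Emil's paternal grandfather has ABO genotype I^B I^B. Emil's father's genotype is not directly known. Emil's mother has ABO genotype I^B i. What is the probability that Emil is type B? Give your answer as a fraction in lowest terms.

5/8

Emil's father's ABO genotype from I^A i × I^B I^B: 1/2 I^A I^B, 1/2 I^B i.
Crossing each possibility with the mother I^B i and summing P(type B): 1/2·1/2 + 1/2·3/4 = 5/8.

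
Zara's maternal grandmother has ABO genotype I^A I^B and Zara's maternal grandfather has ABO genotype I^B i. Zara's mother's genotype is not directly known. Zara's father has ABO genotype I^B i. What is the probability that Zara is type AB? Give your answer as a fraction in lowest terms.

1/8

Zara's mother's ABO genotype from I^A I^B × I^B i: 1/4 I^A I^B, 1/4 I^A i, 1/4 I^B I^B, 1/4 I^B i.
Crossing each possibility with the father I^B i and summing P(type AB): 1/4·1/4 + 1/4·1/4 + 1/4·0 + 1/4·0 = 1/8.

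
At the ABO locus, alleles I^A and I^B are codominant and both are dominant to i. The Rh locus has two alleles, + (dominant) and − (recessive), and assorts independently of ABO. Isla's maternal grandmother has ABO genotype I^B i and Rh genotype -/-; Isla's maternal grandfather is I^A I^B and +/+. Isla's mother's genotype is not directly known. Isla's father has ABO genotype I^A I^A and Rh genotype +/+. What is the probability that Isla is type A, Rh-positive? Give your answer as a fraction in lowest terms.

Isla's mother's ABO genotype from I^B i × I^A I^B: 1/4 I^A I^B, 1/4 I^A i, 1/4 I^B I^B, 1/4 I^B i.
Crossing each possibility with the father I^A I^A and summing P(type A): 1/4·1/2 + 1/4·1 + 1/4·0 + 1/4·1/2 = 1/2.
Similarly for Rh via the mother's Rh distribution: P(Rh+) = 1.
Independent loci: 1/2 × 1 = 1/2.

1/2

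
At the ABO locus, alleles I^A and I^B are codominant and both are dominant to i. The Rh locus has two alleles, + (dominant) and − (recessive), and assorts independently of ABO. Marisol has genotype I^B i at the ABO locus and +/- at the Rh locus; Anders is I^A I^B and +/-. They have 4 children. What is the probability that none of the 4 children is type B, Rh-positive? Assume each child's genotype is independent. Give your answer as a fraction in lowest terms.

ABO cross I^B i × I^A I^B → 1/4 A, 1/2 B, 1/4 AB.
Rh cross +/- × +/- → 3/4 Rh+, 1/4 Rh-; so P(type B, Rh-positive) = 1/2 × 3/4 = 3/8 per child.
P(not type B, Rh-positive) = 5/8 for one child; (5/8)^4 = 625/4096.

625/4096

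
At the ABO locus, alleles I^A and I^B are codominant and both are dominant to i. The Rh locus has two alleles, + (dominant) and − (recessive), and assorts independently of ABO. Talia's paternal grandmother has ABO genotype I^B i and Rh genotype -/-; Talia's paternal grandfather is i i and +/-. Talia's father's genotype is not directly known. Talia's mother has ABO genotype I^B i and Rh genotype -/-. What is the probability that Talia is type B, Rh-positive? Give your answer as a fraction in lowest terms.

5/32

Talia's father's ABO genotype from I^B i × i i: 1/2 I^B i, 1/2 i i.
Crossing each possibility with the mother I^B i and summing P(type B): 1/2·3/4 + 1/2·1/2 = 5/8.
Similarly for Rh via the father's Rh distribution: P(Rh+) = 1/4.
Independent loci: 5/8 × 1/4 = 5/32.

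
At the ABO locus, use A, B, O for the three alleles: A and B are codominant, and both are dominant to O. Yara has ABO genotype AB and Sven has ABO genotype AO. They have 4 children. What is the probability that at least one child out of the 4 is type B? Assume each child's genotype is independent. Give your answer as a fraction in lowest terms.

ABO cross AB × AO → 1/2 A, 1/4 B, 1/4 AB.
So P(type B) = 1/4 per child.
P(none) = (3/4)^4 = 81/256; P(at least one) = 1 − 81/256 = 175/256.

175/256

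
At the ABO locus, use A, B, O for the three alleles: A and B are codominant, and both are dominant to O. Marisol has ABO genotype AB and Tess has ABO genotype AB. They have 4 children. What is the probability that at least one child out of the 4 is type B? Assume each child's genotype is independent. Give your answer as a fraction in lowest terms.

ABO cross AB × AB → 1/4 A, 1/4 B, 1/2 AB.
So P(type B) = 1/4 per child.
P(none) = (3/4)^4 = 81/256; P(at least one) = 1 − 81/256 = 175/256.

175/256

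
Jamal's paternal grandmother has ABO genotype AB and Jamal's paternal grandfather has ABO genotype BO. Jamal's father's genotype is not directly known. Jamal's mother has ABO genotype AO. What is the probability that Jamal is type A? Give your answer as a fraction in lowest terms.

Jamal's father's ABO genotype from AB × BO: 1/4 AB, 1/4 AO, 1/4 BB, 1/4 BO.
Crossing each possibility with the mother AO and summing P(type A): 1/4·1/2 + 1/4·3/4 + 1/4·0 + 1/4·1/4 = 3/8.

3/8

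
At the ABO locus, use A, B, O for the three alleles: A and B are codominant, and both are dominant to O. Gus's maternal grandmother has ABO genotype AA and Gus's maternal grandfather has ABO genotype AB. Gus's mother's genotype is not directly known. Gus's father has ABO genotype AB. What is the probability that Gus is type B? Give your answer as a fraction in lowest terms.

1/8

Gus's mother's ABO genotype from AA × AB: 1/2 AA, 1/2 AB.
Crossing each possibility with the father AB and summing P(type B): 1/2·0 + 1/2·1/4 = 1/8.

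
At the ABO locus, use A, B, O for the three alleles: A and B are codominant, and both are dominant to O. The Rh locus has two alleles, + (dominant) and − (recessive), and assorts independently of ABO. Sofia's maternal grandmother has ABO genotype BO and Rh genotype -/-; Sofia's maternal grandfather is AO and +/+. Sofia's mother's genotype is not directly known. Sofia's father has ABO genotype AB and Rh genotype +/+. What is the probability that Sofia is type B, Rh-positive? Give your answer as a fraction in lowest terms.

Sofia's mother's ABO genotype from BO × AO: 1/4 AB, 1/4 AO, 1/4 BO, 1/4 OO.
Crossing each possibility with the father AB and summing P(type B): 1/4·1/4 + 1/4·1/4 + 1/4·1/2 + 1/4·1/2 = 3/8.
Similarly for Rh via the mother's Rh distribution: P(Rh+) = 1.
Independent loci: 3/8 × 1 = 3/8.

3/8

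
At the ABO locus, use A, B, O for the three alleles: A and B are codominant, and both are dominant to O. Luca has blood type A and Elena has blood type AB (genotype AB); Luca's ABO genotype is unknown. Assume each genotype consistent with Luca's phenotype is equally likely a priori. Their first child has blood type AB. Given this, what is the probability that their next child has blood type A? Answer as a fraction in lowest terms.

1/2

Possible genotypes: Luca ∈ {AA, AO}; Elena ∈ {AB}.
Weight each parental genotype pair by prior × P(type-AB child):
  AA × AB: posterior weight 2/3; P(next child type A) = 1/2.
  AO × AB: posterior weight 1/3; P(next child type A) = 1/2.
Weighted sum = 1/2.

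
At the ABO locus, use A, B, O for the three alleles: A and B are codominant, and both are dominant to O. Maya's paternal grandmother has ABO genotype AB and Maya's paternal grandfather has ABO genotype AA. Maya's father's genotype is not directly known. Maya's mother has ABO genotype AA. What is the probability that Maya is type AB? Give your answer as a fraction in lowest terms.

Maya's father's ABO genotype from AB × AA: 1/2 AA, 1/2 AB.
Crossing each possibility with the mother AA and summing P(type AB): 1/2·0 + 1/2·1/2 = 1/4.

1/4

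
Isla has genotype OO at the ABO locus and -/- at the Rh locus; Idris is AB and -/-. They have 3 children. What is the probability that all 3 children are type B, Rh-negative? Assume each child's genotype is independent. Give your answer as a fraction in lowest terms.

ABO cross OO × AB → 1/2 A, 1/2 B.
Rh cross -/- × -/- → 1 Rh-; so P(type B, Rh-negative) = 1/2 × 1 = 1/2 per child.
All 3 independent: (1/2)^3 = 1/8.

1/8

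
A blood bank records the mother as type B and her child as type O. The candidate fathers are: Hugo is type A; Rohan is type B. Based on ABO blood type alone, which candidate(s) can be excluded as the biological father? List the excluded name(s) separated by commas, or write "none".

A candidate is excluded only if no genotype consistent with his phenotype could produce a type O child with a type B mother.
Every candidate has at least one consistent genotype combination, so none can be excluded.

none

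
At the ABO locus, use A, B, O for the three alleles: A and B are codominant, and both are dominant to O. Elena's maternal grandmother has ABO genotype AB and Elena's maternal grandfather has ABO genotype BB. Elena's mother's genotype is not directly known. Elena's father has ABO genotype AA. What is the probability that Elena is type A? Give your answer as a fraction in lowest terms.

Elena's mother's ABO genotype from AB × BB: 1/2 AB, 1/2 BB.
Crossing each possibility with the father AA and summing P(type A): 1/2·1/2 + 1/2·0 = 1/4.

1/4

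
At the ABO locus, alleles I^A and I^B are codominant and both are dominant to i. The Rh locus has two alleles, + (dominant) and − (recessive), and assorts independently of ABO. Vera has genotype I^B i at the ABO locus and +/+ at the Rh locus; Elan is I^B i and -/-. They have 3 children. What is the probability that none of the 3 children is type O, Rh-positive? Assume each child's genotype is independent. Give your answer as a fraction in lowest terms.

ABO cross I^B i × I^B i → 1/4 O, 3/4 B.
Rh cross +/+ × -/- → 1 Rh+; so P(type O, Rh-positive) = 1/4 × 1 = 1/4 per child.
P(not type O, Rh-positive) = 3/4 for one child; (3/4)^3 = 27/64.

27/64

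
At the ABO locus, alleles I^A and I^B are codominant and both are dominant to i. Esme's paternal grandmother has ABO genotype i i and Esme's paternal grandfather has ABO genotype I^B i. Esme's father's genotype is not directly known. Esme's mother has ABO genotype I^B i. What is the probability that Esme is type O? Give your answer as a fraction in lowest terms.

3/8

Esme's father's ABO genotype from i i × I^B i: 1/2 I^B i, 1/2 i i.
Crossing each possibility with the mother I^B i and summing P(type O): 1/2·1/4 + 1/2·1/2 = 3/8.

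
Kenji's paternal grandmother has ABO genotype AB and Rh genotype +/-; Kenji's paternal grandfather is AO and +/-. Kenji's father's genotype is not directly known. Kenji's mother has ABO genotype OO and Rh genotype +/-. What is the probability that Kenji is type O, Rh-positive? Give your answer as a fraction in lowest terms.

Kenji's father's ABO genotype from AB × AO: 1/4 AA, 1/4 AB, 1/4 AO, 1/4 BO.
Crossing each possibility with the mother OO and summing P(type O): 1/4·0 + 1/4·0 + 1/4·1/2 + 1/4·1/2 = 1/4.
Similarly for Rh via the father's Rh distribution: P(Rh+) = 3/4.
Independent loci: 1/4 × 3/4 = 3/16.

3/16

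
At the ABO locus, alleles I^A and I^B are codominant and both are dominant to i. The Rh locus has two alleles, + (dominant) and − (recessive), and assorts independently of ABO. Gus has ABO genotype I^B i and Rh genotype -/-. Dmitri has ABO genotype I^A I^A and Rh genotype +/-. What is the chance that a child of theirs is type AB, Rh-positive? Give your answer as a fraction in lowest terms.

1/4

ABO cross I^B i × I^A I^A → offspring phenotypes: 1/2 A, 1/2 AB.
Rh cross -/- × +/- → 1/2 Rh+, 1/2 Rh-.
Independent loci: P(type AB, Rh-positive) = 1/2 × 1/2 = 1/4.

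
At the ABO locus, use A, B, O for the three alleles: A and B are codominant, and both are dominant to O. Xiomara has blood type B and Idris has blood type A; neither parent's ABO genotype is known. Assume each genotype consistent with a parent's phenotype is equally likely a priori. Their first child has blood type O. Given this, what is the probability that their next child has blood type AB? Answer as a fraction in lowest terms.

Possible genotypes: Xiomara ∈ {BB, BO}; Idris ∈ {AA, AO}.
Weight each parental genotype pair by prior × P(type-O child):
  BO × AO: posterior weight 1; P(next child type AB) = 1/4.
Weighted sum = 1/4.

1/4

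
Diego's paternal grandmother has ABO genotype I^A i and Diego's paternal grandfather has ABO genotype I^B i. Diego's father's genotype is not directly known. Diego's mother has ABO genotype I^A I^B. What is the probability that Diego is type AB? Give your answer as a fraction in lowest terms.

1/4

Diego's father's ABO genotype from I^A i × I^B i: 1/4 I^A I^B, 1/4 I^A i, 1/4 I^B i, 1/4 i i.
Crossing each possibility with the mother I^A I^B and summing P(type AB): 1/4·1/2 + 1/4·1/4 + 1/4·1/4 + 1/4·0 = 1/4.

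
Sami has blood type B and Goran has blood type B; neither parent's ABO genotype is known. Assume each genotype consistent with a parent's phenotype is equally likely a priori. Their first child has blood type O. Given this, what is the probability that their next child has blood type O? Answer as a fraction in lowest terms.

Possible genotypes: Sami ∈ {I^B I^B, I^B i}; Goran ∈ {I^B I^B, I^B i}.
Weight each parental genotype pair by prior × P(type-O child):
  I^B i × I^B i: posterior weight 1; P(next child type O) = 1/4.
Weighted sum = 1/4.

1/4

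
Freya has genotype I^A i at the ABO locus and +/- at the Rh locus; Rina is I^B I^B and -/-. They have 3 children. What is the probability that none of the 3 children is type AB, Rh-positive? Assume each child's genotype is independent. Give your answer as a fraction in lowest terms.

27/64

ABO cross I^A i × I^B I^B → 1/2 B, 1/2 AB.
Rh cross +/- × -/- → 1/2 Rh+, 1/2 Rh-; so P(type AB, Rh-positive) = 1/2 × 1/2 = 1/4 per child.
P(not type AB, Rh-positive) = 3/4 for one child; (3/4)^3 = 27/64.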